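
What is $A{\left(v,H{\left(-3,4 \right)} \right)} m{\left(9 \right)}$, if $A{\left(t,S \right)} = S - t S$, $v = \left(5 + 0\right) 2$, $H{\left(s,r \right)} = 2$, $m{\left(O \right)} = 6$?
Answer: $-108$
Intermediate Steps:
$v = 10$ ($v = 5 \cdot 2 = 10$)
$A{\left(t,S \right)} = S - S t$
$A{\left(v,H{\left(-3,4 \right)} \right)} m{\left(9 \right)} = 2 \left(1 - 10\right) 6 = 2 \left(-9\right) 6 = \left(-18\right) 6 = -108$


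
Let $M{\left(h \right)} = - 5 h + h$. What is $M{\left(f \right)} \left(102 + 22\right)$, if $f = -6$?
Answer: $2976$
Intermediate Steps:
$M{\left(h \right)} = - 4 h$
$M{\left(f \right)} \left(102 + 22\right) = \left(-4\right) \left(-6\right) \left(102 + 22\right) = 24 \cdot 124 = 2976$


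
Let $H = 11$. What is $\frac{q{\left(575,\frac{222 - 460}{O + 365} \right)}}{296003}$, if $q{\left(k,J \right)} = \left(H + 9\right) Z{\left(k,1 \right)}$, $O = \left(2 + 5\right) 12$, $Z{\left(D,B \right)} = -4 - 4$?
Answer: $- \frac{160}{296003} \approx -0.00054053$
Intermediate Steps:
$Z{\left(D,B \right)} = -8$
$O = 84$ ($O = 7 \cdot 12 = 84$)
$q{\left(k,J \right)} = -160$ ($q{\left(k,J \right)} = \left(11 + 9\right) \left(-8\right) = 20 \left(-8\right) = -160$)
$\frac{q{\left(575,\frac{222 - 460}{O + 365} \right)}}{296003} = - \frac{160}{296003}$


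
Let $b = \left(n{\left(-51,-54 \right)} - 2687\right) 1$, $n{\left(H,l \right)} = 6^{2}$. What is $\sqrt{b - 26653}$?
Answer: $6 i \sqrt{814} \approx 171.18 i$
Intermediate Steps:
$n{\left(H,l \right)} = 36$
$b = -2651$ ($b = \left(36 - 2687\right) 1 = \left(-2651\right) 1 = -2651$)
$\sqrt{b - 26653} = \sqrt{-2651 - 26653} = \sqrt{-29304} = 6 i \sqrt{814}$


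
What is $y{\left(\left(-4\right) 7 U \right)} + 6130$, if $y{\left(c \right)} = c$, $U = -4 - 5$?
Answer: $6382$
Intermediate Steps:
$U = -9$ ($U = -4 - 5 = -9$)
$y{\left(\left(-4\right) 7 U \right)} + 6130 = \left(-4\right) 7 \left(-9\right) + 6130 = \left(-28\right) \left(-9\right) + 6130 = 252 + 6130 = 6382$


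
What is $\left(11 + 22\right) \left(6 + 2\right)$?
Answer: $264$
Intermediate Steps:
$\left(11 + 22\right) \left(6 + 2\right) = 33 \cdot 8 = 264$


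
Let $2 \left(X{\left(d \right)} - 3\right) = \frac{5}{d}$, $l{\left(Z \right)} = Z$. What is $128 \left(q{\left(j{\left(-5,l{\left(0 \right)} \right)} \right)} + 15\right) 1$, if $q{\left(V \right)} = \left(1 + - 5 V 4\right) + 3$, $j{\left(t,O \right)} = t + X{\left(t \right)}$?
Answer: $8832$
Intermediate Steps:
$X{\left(d \right)} = 3 + \frac{5}{2 d}$ ($X{\left(d \right)} = 3 + \frac{5 \frac{1}{d}}{2} = 3 + \frac{5}{2 d}$)
$j{\left(t,O \right)} = 3 + t + \frac{5}{2 t}$ ($j{\left(t,O \right)} = t + \left(3 + \frac{5}{2 t}\right) = 3 + t + \frac{5}{2 t}$)
$q{\left(V \right)} = 4 - 20 V$ ($q{\left(V \right)} = \left(1 - 20 V\right) + 3 = 4 - 20 V$)
$128 \left(q{\left(j{\left(-5,l{\left(0 \right)} \right)} \right)} + 15\right) 1 = 128 \left(\left(4 - 20 \left(3 - 5 + \frac{5}{2 \left(-5\right)}\right)\right) + 15\right) 1 = 128 \left(\left(4 - 20 \left(3 - 5 + \frac{5}{2} \left(- \frac{1}{5}\right)\right)\right) + 15\right) 1 = 128 \left(\left(4 - 20 \left(3 - 5 - \frac{1}{2}\right)\right) + 15\right) 1 = 128 \left(\left(4 - -50\right) + 15\right) 1 = 128 \left(\left(4 + 50\right) + 15\right) 1 = 128 \left(54 + 15\right) 1 = 128 \cdot 69 \cdot 1 = 128 \cdot 69 = 8832$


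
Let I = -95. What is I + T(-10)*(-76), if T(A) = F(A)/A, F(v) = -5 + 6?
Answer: -437/5 ≈ -87.400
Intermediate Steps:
F(v) = 1
T(A) = 1/A
I + T(-10)*(-76) = -95 - 76/(-10) = -95 - ⅒*(-76) = -95 + 38/5 = -437/5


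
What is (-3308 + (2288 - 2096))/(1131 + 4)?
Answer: -3116/1135 ≈ -2.7454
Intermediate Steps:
(-3308 + (2288 - 2096))/(1131 + 4) = (-3308 + 192)/1135 = -3116*1/1135 = -3116/1135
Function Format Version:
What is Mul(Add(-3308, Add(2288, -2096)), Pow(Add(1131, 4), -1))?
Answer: Rational(-3116, 1135) ≈ -2.7454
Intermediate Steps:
Mul(Add(-3308, Add(2288, -2096)), Pow(Add(1131, 4), -1)) = Mul(Add(-3308, 192), Pow(1135, -1)) = Mul(-3116, Rational(1, 1135)) = Rational(-3116, 1135)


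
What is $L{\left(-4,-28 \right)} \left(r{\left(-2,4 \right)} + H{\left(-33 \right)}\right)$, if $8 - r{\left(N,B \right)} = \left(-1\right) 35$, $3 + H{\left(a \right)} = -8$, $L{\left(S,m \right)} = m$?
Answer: $-896$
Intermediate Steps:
$H{\left(a \right)} = -11$ ($H{\left(a \right)} = -3 - 8 = -11$)
$r{\left(N,B \right)} = 43$ ($r{\left(N,B \right)} = 8 - \left(-1\right) 35 = 8 - -35 = 8 + 35 = 43$)
$L{\left(-4,-28 \right)} \left(r{\left(-2,4 \right)} + H{\left(-33 \right)}\right) = - 28 \left(43 - 11\right) = \left(-28\right) 32 = -896$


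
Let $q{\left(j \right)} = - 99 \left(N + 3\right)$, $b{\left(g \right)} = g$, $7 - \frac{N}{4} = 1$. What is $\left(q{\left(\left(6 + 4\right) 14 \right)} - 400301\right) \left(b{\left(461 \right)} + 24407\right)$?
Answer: $-10021157432$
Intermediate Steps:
$N = 24$ ($N = 28 - 4 = 24$)
$q{\left(j \right)} = -2673$ ($q{\left(j \right)} = - 99 \left(24 + 3\right) = \left(-99\right) 27 = -2673$)
$\left(q{\left(\left(6 + 4\right) 14 \right)} - 400301\right) \left(b{\left(461 \right)} + 24407\right) = \left(-2673 - 400301\right) \left(461 + 24407\right) = \left(-402974\right) 24868 = -10021157432$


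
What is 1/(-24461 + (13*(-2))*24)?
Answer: -1/25085 ≈ -3.9864e-5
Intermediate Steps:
1/(-24461 + (13*(-2))*24) = 1/(-24461 - 26*24) = 1/(-24461 - 624) = 1/(-25085) = -1/25085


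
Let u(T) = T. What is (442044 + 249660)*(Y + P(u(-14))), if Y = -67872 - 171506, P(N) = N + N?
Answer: -165598087824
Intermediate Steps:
P(N) = 2*N
Y = -239378
(442044 + 249660)*(Y + P(u(-14))) = (442044 + 249660)*(-239378 + 2*(-14)) = 691704*(-239378 - 28) = 691704*(-239406) = -165598087824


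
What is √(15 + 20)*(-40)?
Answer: -40*√35 ≈ -236.64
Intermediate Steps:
√(15 + 20)*(-40) = √35*(-40) = -40*√35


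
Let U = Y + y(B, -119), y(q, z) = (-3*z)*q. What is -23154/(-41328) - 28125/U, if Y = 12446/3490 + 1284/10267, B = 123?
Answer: -217303982551363/2709642339862584 ≈ -0.080196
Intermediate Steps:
y(q, z) = -3*q*z
Y = 66132121/17915915 (Y = 12446*(1/3490) + 1284*(1/10267) = 6223/1745 + 1284/10267 = 66132121/17915915 ≈ 3.6912)
U = 786771875686/17915915 (U = 66132121/17915915 - 3*123*(-119) = 66132121/17915915 + 43911 = 786771875686/17915915 ≈ 43915.)
-23154/(-41328) - 28125/U = -23154/(-41328) - 28125/786771875686/17915915 = -23154*(-1/41328) - 28125*17915915/786771875686 = 3859/6888 - 503885109375/786771875686 = -217303982551363/2709642339862584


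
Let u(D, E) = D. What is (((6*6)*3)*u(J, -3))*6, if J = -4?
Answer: -2592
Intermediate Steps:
(((6*6)*3)*u(J, -3))*6 = (((6*6)*3)*(-4))*6 = ((36*3)*(-4))*6 = (108*(-4))*6 = -432*6 = -2592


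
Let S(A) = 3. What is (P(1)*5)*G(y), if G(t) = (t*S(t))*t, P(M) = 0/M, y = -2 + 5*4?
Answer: 0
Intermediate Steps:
y = 18 (y = -2 + 20 = 18)
P(M) = 0
G(t) = 3*t² (G(t) = (t*3)*t = (3*t)*t = 3*t²)
(P(1)*5)*G(y) = (0*5)*(3*18²) = 0*(3*324) = 0*972 = 0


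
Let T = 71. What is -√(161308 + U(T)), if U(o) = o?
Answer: -3*√17931 ≈ -401.72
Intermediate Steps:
-√(161308 + U(T)) = -√(161308 + 71) = -√161379 = -3*√17931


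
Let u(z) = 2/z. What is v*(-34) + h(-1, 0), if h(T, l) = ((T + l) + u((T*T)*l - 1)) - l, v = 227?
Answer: -7721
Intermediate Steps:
h(T, l) = T + 2/(-1 + l*T²) (h(T, l) = ((T + l) + 2/((T*T)*l - 1)) - l = ((T + l) + 2/(T²*l - 1)) - l = ((T + l) + 2/(l*T² - 1)) - l = ((T + l) + 2/(-1 + l*T²)) - l = (T + l + 2/(-1 + l*T²)) - l = T + 2/(-1 + l*T²))
v*(-34) + h(-1, 0) = 227*(-34) + (2 - 1*(-1) + 0*(-1)³)/(-1 + 0*(-1)²) = -7718 + (2 + 1 + 0*(-1))/(-1 + 0*1) = -7718 + (2 + 1 + 0)/(-1 + 0) = -7718 + 3/(-1) = -7718 - 1*3 = -7718 - 3 = -7721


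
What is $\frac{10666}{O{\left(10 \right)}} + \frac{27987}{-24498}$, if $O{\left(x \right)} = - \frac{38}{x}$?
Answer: $- \frac{435670031}{155154} \approx -2808.0$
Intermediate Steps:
$\frac{10666}{O{\left(10 \right)}} + \frac{27987}{-24498} = \frac{10666}{\left(-38\right) \frac{1}{10}} + \frac{27987}{-24498} = \frac{10666}{\left(-38\right) \frac{1}{10}} + 27987 \left(- \frac{1}{24498}\right) = \frac{10666}{- \frac{19}{5}} - \frac{9329}{8166} = 10666 \left(- \frac{5}{19}\right) - \frac{9329}{8166} = - \frac{53330}{19} - \frac{9329}{8166} = - \frac{435670031}{155154}$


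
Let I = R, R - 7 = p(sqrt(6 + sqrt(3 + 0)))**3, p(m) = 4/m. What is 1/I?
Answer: (6 + sqrt(3))**(3/2)/(64 + 7*(6 + sqrt(3))**(3/2)) ≈ 0.10023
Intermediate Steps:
R = 7 + 64/(6 + sqrt(3))**(3/2) (R = 7 + (4/(sqrt(6 + sqrt(3 + 0))))**3 = 7 + (4/(sqrt(6 + sqrt(3))))**3 = 7 + (4/sqrt(6 + sqrt(3)))**3 = 7 + 64/(6 + sqrt(3))**(3/2) ≈ 9.9767)
I = 7 + 64/(6 + sqrt(3))**(3/2) ≈ 9.9767
1/I = 1/(7 + 64/(6 + sqrt(3))**(3/2))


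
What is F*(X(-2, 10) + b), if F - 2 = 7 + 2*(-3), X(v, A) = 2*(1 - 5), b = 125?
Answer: 351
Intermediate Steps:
X(v, A) = -8 (X(v, A) = 2*(-4) = -8)
F = 3 (F = 2 + (7 + 2*(-3)) = 2 + (7 - 6) = 2 + 1 = 3)
F*(X(-2, 10) + b) = 3*(-8 + 125) = 3*117 = 351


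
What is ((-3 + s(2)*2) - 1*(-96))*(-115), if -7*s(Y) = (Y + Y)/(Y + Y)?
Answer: -74635/7 ≈ -10662.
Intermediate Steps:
s(Y) = -⅐ (s(Y) = -(Y + Y)/(7*(Y + Y)) = -2*Y/(7*(2*Y)) = -2*Y*1/(2*Y)/7 = -⅐*1 = -⅐)
((-3 + s(2)*2) - 1*(-96))*(-115) = ((-3 - ⅐*2) - 1*(-96))*(-115) = ((-3 - 2/7) + 96)*(-115) = (-23/7 + 96)*(-115) = (649/7)*(-115) = -74635/7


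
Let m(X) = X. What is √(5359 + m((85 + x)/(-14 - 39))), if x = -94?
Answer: 2*√3763477/53 ≈ 73.206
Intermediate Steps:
√(5359 + m((85 + x)/(-14 - 39))) = √(5359 + (85 - 94)/(-14 - 39)) = √(5359 - 9/(-53)) = √(5359 - 9*(-1/53)) = √(5359 + 9/53) = √(284036/53) = 2*√3763477/53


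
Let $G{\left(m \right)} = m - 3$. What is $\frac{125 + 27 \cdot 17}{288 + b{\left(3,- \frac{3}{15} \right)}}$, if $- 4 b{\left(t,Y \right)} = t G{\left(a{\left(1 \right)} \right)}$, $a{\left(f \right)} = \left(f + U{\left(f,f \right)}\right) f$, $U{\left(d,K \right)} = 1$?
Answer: $\frac{2336}{1155} \approx 2.0225$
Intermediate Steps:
$a{\left(f \right)} = f \left(1 + f\right)$ ($a{\left(f \right)} = \left(f + 1\right) f = \left(1 + f\right) f = f \left(1 + f\right)$)
$G{\left(m \right)} = -3 + m$
$b{\left(t,Y \right)} = \frac{t}{4}$ ($b{\left(t,Y \right)} = - \frac{t \left(-3 + 1 \left(1 + 1\right)\right)}{4} = - \frac{t \left(-3 + 1 \cdot 2\right)}{4} = - \frac{t \left(-3 + 2\right)}{4} = - \frac{t \left(-1\right)}{4} = - \frac{\left(-1\right) t}{4} = \frac{t}{4}$)
$\frac{125 + 27 \cdot 17}{288 + b{\left(3,- \frac{3}{15} \right)}} = \frac{125 + 27 \cdot 17}{288 + \frac{1}{4} \cdot 3} = \frac{125 + 459}{288 + \frac{3}{4}} = \frac{584}{\frac{1155}{4}} = 584 \cdot \frac{4}{1155} = \frac{2336}{1155}$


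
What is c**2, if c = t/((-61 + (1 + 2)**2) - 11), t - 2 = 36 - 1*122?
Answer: 16/9 ≈ 1.7778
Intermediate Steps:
t = -84 (t = 2 + (36 - 1*122) = 2 + (36 - 122) = 2 - 86 = -84)
c = 4/3 (c = -84/((-61 + (1 + 2)**2) - 11) = -84/((-61 + 3**2) - 11) = -84/((-61 + 9) - 11) = -84/(-52 - 11) = -84/(-63) = -84*(-1/63) = 4/3 ≈ 1.3333)
c**2 = (4/3)**2 = 16/9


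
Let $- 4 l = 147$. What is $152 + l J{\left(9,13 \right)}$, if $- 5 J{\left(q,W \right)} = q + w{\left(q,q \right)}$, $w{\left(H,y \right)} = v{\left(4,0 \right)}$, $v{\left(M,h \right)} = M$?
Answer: $\frac{4951}{20} \approx 247.55$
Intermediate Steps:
$w{\left(H,y \right)} = 4$
$J{\left(q,W \right)} = - \frac{4}{5} - \frac{q}{5}$ ($J{\left(q,W \right)} = - \frac{q + 4}{5} = - \frac{4 + q}{5} = - \frac{4}{5} - \frac{q}{5}$)
$l = - \frac{147}{4}$ ($l = \left(- \frac{1}{4}\right) 147 = - \frac{147}{4} \approx -36.75$)
$152 + l J{\left(9,13 \right)} = 152 - \frac{147 \left(- \frac{4}{5} - \frac{9}{5}\right)}{4} = 152 - - \frac{1911}{20} = 152 + \frac{1911}{20} = \frac{4951}{20}$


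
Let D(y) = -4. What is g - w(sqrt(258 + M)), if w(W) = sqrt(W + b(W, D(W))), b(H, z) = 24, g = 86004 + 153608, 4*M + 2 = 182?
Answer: 239612 - sqrt(24 + sqrt(303)) ≈ 2.3961e+5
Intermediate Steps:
M = 45 (M = -1/2 + (1/4)*182 = -1/2 + 91/2 = 45)
g = 239612
w(W) = sqrt(24 + W) (w(W) = sqrt(W + 24) = sqrt(24 + W))
g - w(sqrt(258 + M)) = 239612 - sqrt(24 + sqrt(258 + 45)) = 239612 - sqrt(24 + sqrt(303))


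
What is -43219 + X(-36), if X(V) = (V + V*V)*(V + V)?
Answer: -133939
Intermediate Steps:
X(V) = 2*V*(V + V²) (X(V) = (V + V²)*(2*V) = 2*V*(V + V²))
-43219 + X(-36) = -43219 + 2*(-36)²*(1 - 36) = -43219 + 2*1296*(-35) = -43219 - 90720 = -133939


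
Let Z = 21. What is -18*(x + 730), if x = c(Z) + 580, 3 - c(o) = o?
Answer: -23256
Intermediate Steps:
c(o) = 3 - o
x = 562 (x = (3 - 1*21) + 580 = (3 - 21) + 580 = -18 + 580 = 562)
-18*(x + 730) = -18*(562 + 730) = -18*1292 = -23256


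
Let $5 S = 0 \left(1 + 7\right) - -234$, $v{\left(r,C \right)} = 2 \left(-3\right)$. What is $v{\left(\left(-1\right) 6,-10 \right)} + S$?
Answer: $\frac{204}{5} \approx 40.8$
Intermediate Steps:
$v{\left(r,C \right)} = -6$
$S = \frac{234}{5}$ ($S = \frac{0 \left(1 + 7\right) - -234}{5} = \frac{0 \cdot 8 + 234}{5} = \frac{0 + 234}{5} = \frac{1}{5} \cdot 234 = \frac{234}{5} \approx 46.8$)
$v{\left(\left(-1\right) 6,-10 \right)} + S = -6 + \frac{234}{5} = \frac{204}{5}$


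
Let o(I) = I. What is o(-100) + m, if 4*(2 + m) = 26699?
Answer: 26291/4 ≈ 6572.8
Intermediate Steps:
m = 26691/4 (m = -2 + (1/4)*26699 = -2 + 26699/4 = 26691/4 ≈ 6672.8)
o(-100) + m = -100 + 26691/4 = 26291/4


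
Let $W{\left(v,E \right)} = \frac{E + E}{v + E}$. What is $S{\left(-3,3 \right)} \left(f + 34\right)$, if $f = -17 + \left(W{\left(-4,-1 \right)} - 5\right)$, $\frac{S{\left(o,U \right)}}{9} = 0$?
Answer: $0$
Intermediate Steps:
$W{\left(v,E \right)} = \frac{2 E}{E + v}$
$S{\left(o,U \right)} = 0$ ($S{\left(o,U \right)} = 9 \cdot 0 = 0$)
$f = - \frac{108}{5}$ ($f = -17 - \left(5 + \frac{2}{-1 - 4}\right) = -17 - \left(5 + \frac{2}{-5}\right) = -17 - \left(5 + 2 \left(- \frac{1}{5}\right)\right) = -17 + \left(\frac{2}{5} - 5\right) = -17 - \frac{23}{5} = - \frac{108}{5} \approx -21.6$)
$S{\left(-3,3 \right)} \left(f + 34\right) = 0 \left(- \frac{108}{5} + 34\right) = 0 \cdot \frac{62}{5} = 0$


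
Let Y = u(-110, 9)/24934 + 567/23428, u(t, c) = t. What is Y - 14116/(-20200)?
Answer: 529964776427/737494111900 ≈ 0.71860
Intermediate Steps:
Y = 5780249/292076876 (Y = -110/24934 + 567/23428 = -110*1/24934 + 567*(1/23428) = -55/12467 + 567/23428 = 5780249/292076876 ≈ 0.019790)
Y - 14116/(-20200) = 5780249/292076876 - 14116/(-20200) = 5780249/292076876 - 14116*(-1)/20200 = 5780249/292076876 - 1*(-3529/5050) = 5780249/292076876 + 3529/5050 = 529964776427/737494111900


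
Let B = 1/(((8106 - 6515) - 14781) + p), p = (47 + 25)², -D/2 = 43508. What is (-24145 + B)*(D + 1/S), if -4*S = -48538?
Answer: 204109772606016021/97148807 ≈ 2.1010e+9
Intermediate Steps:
D = -87016 (D = -2*43508 = -87016)
S = 24269/2 (S = -¼*(-48538) = 24269/2 ≈ 12135.)
p = 5184 (p = 72² = 5184)
B = -1/8006 (B = 1/(((8106 - 6515) - 14781) + 5184) = 1/((1591 - 14781) + 5184) = 1/(-13190 + 5184) = 1/(-8006) = -1/8006 ≈ -0.00012491)
(-24145 + B)*(D + 1/S) = (-24145 - 1/8006)*(-87016 + 1/(24269/2)) = -193304871*(-87016 + 2/24269)/8006 = -193304871/8006*(-2111791302/24269) = 204109772606016021/97148807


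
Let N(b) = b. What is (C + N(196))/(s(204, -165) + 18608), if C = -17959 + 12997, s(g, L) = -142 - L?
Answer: -4766/18631 ≈ -0.25581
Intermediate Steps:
C = -4962
(C + N(196))/(s(204, -165) + 18608) = (-4962 + 196)/((-142 - 1*(-165)) + 18608) = -4766/((-142 + 165) + 18608) = -4766/(23 + 18608) = -4766/18631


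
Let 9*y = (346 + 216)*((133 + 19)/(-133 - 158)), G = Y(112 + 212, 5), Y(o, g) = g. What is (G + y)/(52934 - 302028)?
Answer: 72329/652377186 ≈ 0.00011087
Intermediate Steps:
G = 5
y = -85424/2619 (y = ((346 + 216)*((133 + 19)/(-133 - 158)))/9 = (562*(152/(-291)))/9 = (562*(152*(-1/291)))/9 = (562*(-152/291))/9 = (1/9)*(-85424/291) = -85424/2619 ≈ -32.617)
(G + y)/(52934 - 302028) = (5 - 85424/2619)/(52934 - 302028) = -72329/2619/(-249094) = -72329/2619*(-1/249094) = 72329/652377186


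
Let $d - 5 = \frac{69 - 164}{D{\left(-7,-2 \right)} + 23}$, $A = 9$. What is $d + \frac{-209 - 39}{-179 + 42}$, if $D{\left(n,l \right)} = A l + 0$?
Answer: $- \frac{1670}{137} \approx -12.19$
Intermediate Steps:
$D{\left(n,l \right)} = 9 l$ ($D{\left(n,l \right)} = 9 l + 0 = 9 l$)
$d = -14$ ($d = 5 + \frac{69 - 164}{9 \left(-2\right) + 23} = 5 - \frac{95}{-18 + 23} = 5 - \frac{95}{5} = 5 - 19 = -14$)
$d + \frac{-209 - 39}{-179 + 42} = -14 + \frac{-209 - 39}{-179 + 42} = -14 - \frac{248}{-137} = -14 - - \frac{248}{137} = -14 + \frac{248}{137} = - \frac{1670}{137}$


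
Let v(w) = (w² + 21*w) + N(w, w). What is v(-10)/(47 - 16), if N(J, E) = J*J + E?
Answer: -20/31 ≈ -0.64516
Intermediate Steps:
N(J, E) = E + J² (N(J, E) = J² + E = E + J²)
v(w) = 2*w² + 22*w (v(w) = (w² + 21*w) + (w + w²) = 2*w² + 22*w)
v(-10)/(47 - 16) = (2*(-10)*(11 - 10))/(47 - 16) = (2*(-10)*1)/31 = (1/31)*(-20) = -20/31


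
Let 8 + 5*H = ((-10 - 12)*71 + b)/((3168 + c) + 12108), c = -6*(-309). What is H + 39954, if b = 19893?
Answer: 3421941391/85650 ≈ 39953.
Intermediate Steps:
c = 1854
H = -118709/85650 (H = -8/5 + (((-10 - 12)*71 + 19893)/((3168 + 1854) + 12108))/5 = -8/5 + ((-22*71 + 19893)/(5022 + 12108))/5 = -8/5 + ((-1562 + 19893)/17130)/5 = -8/5 + (18331*(1/17130))/5 = -8/5 + (⅕)*(18331/17130) = -8/5 + 18331/85650 = -118709/85650 ≈ -1.3860)
H + 39954 = -118709/85650 + 39954 = 3421941391/85650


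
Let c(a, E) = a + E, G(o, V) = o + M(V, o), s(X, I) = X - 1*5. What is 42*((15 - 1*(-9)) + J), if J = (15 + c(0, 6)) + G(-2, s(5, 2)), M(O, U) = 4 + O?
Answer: 1974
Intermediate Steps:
s(X, I) = -5 + X (s(X, I) = X - 5 = -5 + X)
G(o, V) = 4 + V + o (G(o, V) = o + (4 + V) = 4 + V + o)
c(a, E) = E + a
J = 23 (J = (15 + (6 + 0)) + (4 + (-5 + 5) - 2) = (15 + 6) + (4 + 0 - 2) = 21 + 2 = 23)
42*((15 - 1*(-9)) + J) = 42*((15 - 1*(-9)) + 23) = 42*((15 + 9) + 23) = 42*(24 + 23) = 42*47 = 1974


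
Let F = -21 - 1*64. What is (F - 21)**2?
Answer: 11236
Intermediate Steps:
F = -85 (F = -21 - 64 = -85)
(F - 21)**2 = (-85 - 21)**2 = (-106)**2 = 11236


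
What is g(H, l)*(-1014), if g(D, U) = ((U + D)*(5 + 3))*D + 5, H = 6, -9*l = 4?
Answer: -275470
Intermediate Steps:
l = -4/9 (l = -⅑*4 = -4/9 ≈ -0.44444)
g(D, U) = 5 + D*(8*D + 8*U) (g(D, U) = ((D + U)*8)*D + 5 = (8*D + 8*U)*D + 5 = D*(8*D + 8*U) + 5 = 5 + D*(8*D + 8*U))
g(H, l)*(-1014) = (5 + 8*6² + 8*6*(-4/9))*(-1014) = (5 + 8*36 - 64/3)*(-1014) = (5 + 288 - 64/3)*(-1014) = (815/3)*(-1014) = -275470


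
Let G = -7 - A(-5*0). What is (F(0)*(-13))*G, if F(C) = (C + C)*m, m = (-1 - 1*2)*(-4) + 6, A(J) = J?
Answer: 0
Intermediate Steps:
m = 18 (m = (-1 - 2)*(-4) + 6 = -3*(-4) + 6 = 12 + 6 = 18)
F(C) = 36*C (F(C) = (C + C)*18 = (2*C)*18 = 36*C)
G = -7 (G = -7 - (-5)*0 = -7 - 1*0 = -7 + 0 = -7)
(F(0)*(-13))*G = ((36*0)*(-13))*(-7) = (0*(-13))*(-7) = 0*(-7) = 0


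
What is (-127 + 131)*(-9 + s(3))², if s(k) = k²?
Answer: 0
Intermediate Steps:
(-127 + 131)*(-9 + s(3))² = (-127 + 131)*(-9 + 3²)² = 4*(-9 + 9)² = 4*0² = 4*0 = 0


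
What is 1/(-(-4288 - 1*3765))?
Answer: 1/8053 ≈ 0.00012418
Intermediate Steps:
1/(-(-4288 - 1*3765)) = 1/(-(-4288 - 3765)) = 1/(-1*(-8053)) = 1/8053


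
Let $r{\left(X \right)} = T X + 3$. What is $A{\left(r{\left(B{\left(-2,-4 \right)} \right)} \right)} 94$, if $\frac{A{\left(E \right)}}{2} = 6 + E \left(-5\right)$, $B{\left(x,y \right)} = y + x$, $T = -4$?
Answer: $-24252$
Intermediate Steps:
$B{\left(x,y \right)} = x + y$
$r{\left(X \right)} = 3 - 4 X$ ($r{\left(X \right)} = - 4 X + 3 = 3 - 4 X$)
$A{\left(E \right)} = 12 - 10 E$ ($A{\left(E \right)} = 2 \left(6 + E \left(-5\right)\right) = 2 \left(6 - 5 E\right) = 12 - 10 E$)
$A{\left(r{\left(B{\left(-2,-4 \right)} \right)} \right)} 94 = \left(12 - 10 \left(3 - 4 \left(-2 - 4\right)\right)\right) 94 = \left(12 - 10 \left(3 - -24\right)\right) 94 = \left(12 - 10 \left(3 + 24\right)\right) 94 = \left(12 - 270\right) 94 = \left(-258\right) 94 = -24252$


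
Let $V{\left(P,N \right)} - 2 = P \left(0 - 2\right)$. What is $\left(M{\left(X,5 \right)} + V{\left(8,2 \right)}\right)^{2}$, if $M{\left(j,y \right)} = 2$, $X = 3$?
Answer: $144$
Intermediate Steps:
$V{\left(P,N \right)} = 2 - 2 P$ ($V{\left(P,N \right)} = 2 + P \left(0 - 2\right) = 2 + P \left(-2\right) = 2 - 2 P$)
$\left(M{\left(X,5 \right)} + V{\left(8,2 \right)}\right)^{2} = \left(2 + \left(2 - 16\right)\right)^{2} = \left(2 - 14\right)^{2} = \left(-12\right)^{2} = 144$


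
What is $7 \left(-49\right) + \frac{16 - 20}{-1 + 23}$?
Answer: $- \frac{3775}{11} \approx -343.18$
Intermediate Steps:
$7 \left(-49\right) + \frac{16 - 20}{-1 + 23} = -343 - \frac{4}{22} = -343 - \frac{2}{11} = - \frac{3775}{11}$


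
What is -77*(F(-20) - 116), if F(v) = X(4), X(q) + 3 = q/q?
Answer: 9086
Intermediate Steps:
X(q) = -2 (X(q) = -3 + q/q = -3 + 1 = -2)
F(v) = -2
-77*(F(-20) - 116) = -77*(-2 - 116) = -77*(-118) = 9086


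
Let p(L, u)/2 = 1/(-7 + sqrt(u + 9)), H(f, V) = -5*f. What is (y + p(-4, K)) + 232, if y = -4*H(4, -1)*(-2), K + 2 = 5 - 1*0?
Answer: 2650/37 - 4*sqrt(3)/37 ≈ 71.434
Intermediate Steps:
K = 3 (K = -2 + (5 - 1*0) = -2 + (5 + 0) = -2 + 5 = 3)
y = -160 (y = -(-20)*4*(-2) = -4*(-20)*(-2) = 80*(-2) = -160)
p(L, u) = 2/(-7 + sqrt(9 + u)) (p(L, u) = 2/(-7 + sqrt(u + 9)) = 2/(-7 + sqrt(9 + u)))
(y + p(-4, K)) + 232 = (-160 + 2/(-7 + sqrt(9 + 3))) + 232 = (-160 + 2/(-7 + sqrt(12))) + 232 = (-160 + 2/(-7 + 2*sqrt(3))) + 232 = 72 + 2/(-7 + 2*sqrt(3))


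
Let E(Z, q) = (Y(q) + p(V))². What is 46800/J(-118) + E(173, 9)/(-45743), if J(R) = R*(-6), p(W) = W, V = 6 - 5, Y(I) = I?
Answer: 178391800/2698837 ≈ 66.099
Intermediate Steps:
V = 1
J(R) = -6*R
E(Z, q) = (1 + q)² (E(Z, q) = (q + 1)² = (1 + q)²)
46800/J(-118) + E(173, 9)/(-45743) = 46800/((-6*(-118))) + (1 + 9)²/(-45743) = 46800/708 + 10²*(-1/45743) = 46800*(1/708) + 100*(-1/45743) = 3900/59 - 100/45743 = 178391800/2698837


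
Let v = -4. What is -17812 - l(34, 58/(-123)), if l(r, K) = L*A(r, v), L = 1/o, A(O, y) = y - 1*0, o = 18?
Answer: -160306/9 ≈ -17812.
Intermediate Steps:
A(O, y) = y (A(O, y) = y + 0 = y)
L = 1/18 ≈ 0.055556
l(r, K) = -2/9 (l(r, K) = (1/18)*(-4) = -2/9)
-17812 - l(34, 58/(-123)) = -17812 - 1*(-2/9) = -17812 + 2/9 = -160306/9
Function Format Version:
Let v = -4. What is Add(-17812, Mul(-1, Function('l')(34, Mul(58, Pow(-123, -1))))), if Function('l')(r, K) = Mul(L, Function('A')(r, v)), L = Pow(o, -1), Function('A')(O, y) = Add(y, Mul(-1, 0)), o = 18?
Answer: Rational(-160306, 9) ≈ -17812.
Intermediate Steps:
Function('A')(O, y) = y (Function('A')(O, y) = Add(y, 0) = y)
L = Rational(1, 18) (L = Pow(18, -1) = Rational(1, 18) ≈ 0.055556)
Function('l')(r, K) = Rational(-2, 9) (Function('l')(r, K) = Mul(Rational(1, 18), -4) = Rational(-2, 9))
Add(-17812, Mul(-1, Function('l')(34, Mul(58, Pow(-123, -1))))) = Add(-17812, Mul(-1, Rational(-2, 9))) = Add(-17812, Rational(2, 9)) = Rational(-160306, 9)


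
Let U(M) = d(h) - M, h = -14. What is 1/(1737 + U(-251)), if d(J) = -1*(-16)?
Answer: 1/2004 ≈ 0.00049900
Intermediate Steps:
d(J) = 16
U(M) = 16 - M
1/(1737 + U(-251)) = 1/(1737 + (16 - 1*(-251))) = 1/(1737 + (16 + 251)) = 1/(1737 + 267) = 1/2004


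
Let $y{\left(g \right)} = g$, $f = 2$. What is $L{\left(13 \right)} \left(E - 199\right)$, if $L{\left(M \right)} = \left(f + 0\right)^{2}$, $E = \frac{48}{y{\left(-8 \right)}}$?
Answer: $-820$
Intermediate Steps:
$E = -6$ ($E = \frac{48}{-8} = 48 \left(- \frac{1}{8}\right) = -6$)
$L{\left(M \right)} = 4$ ($L{\left(M \right)} = \left(2 + 0\right)^{2} = 2^{2} = 4$)
$L{\left(13 \right)} \left(E - 199\right) = 4 \left(-6 - 199\right) = 4 \left(-205\right) = -820$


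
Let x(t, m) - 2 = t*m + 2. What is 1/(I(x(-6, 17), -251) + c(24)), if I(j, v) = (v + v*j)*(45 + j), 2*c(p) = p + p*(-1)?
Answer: -1/1290391 ≈ -7.7496e-7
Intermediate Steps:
x(t, m) = 4 + m*t (x(t, m) = 2 + (t*m + 2) = 2 + (m*t + 2) = 2 + (2 + m*t) = 4 + m*t)
c(p) = 0 (c(p) = (p + p*(-1))/2 = (p - p)/2 = (½)*0 = 0)
I(j, v) = (45 + j)*(v + j*v) (I(j, v) = (v + j*v)*(45 + j) = (45 + j)*(v + j*v))
1/(I(x(-6, 17), -251) + c(24)) = 1/(-251*(45 + (4 + 17*(-6))² + 46*(4 + 17*(-6))) + 0) = 1/(-251*(45 + (4 - 102)² + 46*(4 - 102)) + 0) = 1/(-251*(45 + (-98)² + 46*(-98)) + 0) = 1/(-251*(45 + 9604 - 4508) + 0) = 1/(-251*5141 + 0) = 1/(-1290391 + 0) = 1/(-1290391) = -1/1290391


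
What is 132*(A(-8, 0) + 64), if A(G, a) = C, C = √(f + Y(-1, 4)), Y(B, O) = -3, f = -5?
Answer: 8448 + 264*I*√2 ≈ 8448.0 + 373.35*I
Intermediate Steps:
C = 2*I*√2 (C = √(-5 - 3) = √(-8) = 2*I*√2 ≈ 2.8284*I)
A(G, a) = 2*I*√2
132*(A(-8, 0) + 64) = 132*(2*I*√2 + 64) = 132*(64 + 2*I*√2) = 8448 + 264*I*√2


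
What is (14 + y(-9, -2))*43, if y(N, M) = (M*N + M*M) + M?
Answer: 1462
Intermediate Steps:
y(N, M) = M + M² + M*N (y(N, M) = (M*N + M²) + M = (M² + M*N) + M = M + M² + M*N)
(14 + y(-9, -2))*43 = (14 - 2*(1 - 2 - 9))*43 = (14 - 2*(-10))*43 = (14 + 20)*43 = 34*43 = 1462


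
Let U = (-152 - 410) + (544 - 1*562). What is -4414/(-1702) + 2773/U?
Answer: -1079763/493580 ≈ -2.1876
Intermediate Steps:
U = -580 (U = -562 + (544 - 562) = -562 - 18 = -580)
-4414/(-1702) + 2773/U = -4414/(-1702) + 2773/(-580) = -4414*(-1/1702) + 2773*(-1/580) = 2207/851 - 2773/580 = -1079763/493580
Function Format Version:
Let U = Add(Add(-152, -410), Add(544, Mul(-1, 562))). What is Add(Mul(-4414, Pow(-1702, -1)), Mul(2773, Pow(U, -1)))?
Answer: Rational(-1079763, 493580) ≈ -2.1876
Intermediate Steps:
U = -580 (U = Add(-562, Add(544, -562)) = Add(-562, -18) = -580)
Add(Mul(-4414, Pow(-1702, -1)), Mul(2773, Pow(U, -1))) = Add(Mul(-4414, Pow(-1702, -1)), Mul(2773, Pow(-580, -1))) = Add(Mul(-4414, Rational(-1, 1702)), Mul(2773, Rational(-1, 580))) = Add(Rational(2207, 851), Rational(-2773, 580)) = Rational(-1079763, 493580)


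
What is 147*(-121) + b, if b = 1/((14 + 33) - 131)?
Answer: -1494109/84 ≈ -17787.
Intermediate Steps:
b = -1/84 (b = 1/(47 - 131) = 1/(-84) = -1/84 ≈ -0.011905)
147*(-121) + b = 147*(-121) - 1/84 = -17787 - 1/84 = -1494109/84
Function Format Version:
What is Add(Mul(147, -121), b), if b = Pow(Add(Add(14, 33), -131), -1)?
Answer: Rational(-1494109, 84) ≈ -17787.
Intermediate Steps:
b = Rational(-1, 84) (b = Pow(Add(47, -131), -1) = Pow(-84, -1) = Rational(-1, 84) ≈ -0.011905)
Add(Mul(147, -121), b) = Add(Mul(147, -121), Rational(-1, 84)) = Add(-17787, Rational(-1, 84)) = Rational(-1494109, 84)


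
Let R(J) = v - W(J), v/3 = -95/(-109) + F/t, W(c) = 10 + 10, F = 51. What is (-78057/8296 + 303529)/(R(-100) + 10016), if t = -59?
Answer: 16193248527137/533303498544 ≈ 30.364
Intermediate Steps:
W(c) = 20
v = 138/6431 (v = 3*(-95/(-109) + 51/(-59)) = 3*(-95*(-1/109) + 51*(-1/59)) = 3*(95/109 - 51/59) = 3*(46/6431) = 138/6431 ≈ 0.021459)
R(J) = -128482/6431 (R(J) = 138/6431 - 1*20 = 138/6431 - 20 = -128482/6431)
(-78057/8296 + 303529)/(R(-100) + 10016) = (-78057/8296 + 303529)/(-128482/6431 + 10016) = (-78057*1/8296 + 303529)/(64284414/6431) = (-78057/8296 + 303529)*(6431/64284414) = (2517998527/8296)*(6431/64284414) = 16193248527137/533303498544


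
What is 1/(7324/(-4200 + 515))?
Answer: -3685/7324 ≈ -0.50314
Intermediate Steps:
1/(7324/(-4200 + 515)) = 1/(7324/(-3685)) = 1/(7324*(-1/3685)) = 1/(-7324/3685) = -3685/7324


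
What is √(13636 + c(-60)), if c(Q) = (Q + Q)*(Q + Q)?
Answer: 2*√7009 ≈ 167.44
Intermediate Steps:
c(Q) = 4*Q² (c(Q) = (2*Q)*(2*Q) = 4*Q²)
√(13636 + c(-60)) = √(13636 + 4*(-60)²) = √(13636 + 4*3600) = √(13636 + 14400) = √28036 = 2*√7009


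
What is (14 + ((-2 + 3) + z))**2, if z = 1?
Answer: 256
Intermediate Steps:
(14 + ((-2 + 3) + z))**2 = (14 + ((-2 + 3) + 1))**2 = (14 + (1 + 1))**2 = (14 + 2)**2 = 16**2 = 256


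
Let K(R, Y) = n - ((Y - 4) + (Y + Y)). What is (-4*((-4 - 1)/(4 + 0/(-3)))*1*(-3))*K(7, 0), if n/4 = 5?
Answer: -360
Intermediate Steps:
n = 20 (n = 4*5 = 20)
K(R, Y) = 24 - 3*Y (K(R, Y) = 20 - ((Y - 4) + (Y + Y)) = 20 - ((-4 + Y) + 2*Y) = 20 - (-4 + 3*Y) = 20 + (4 - 3*Y) = 24 - 3*Y)
(-4*((-4 - 1)/(4 + 0/(-3)))*1*(-3))*K(7, 0) = (-4*((-4 - 1)/(4 + 0/(-3)))*1*(-3))*(24 - 3*0) = (-4*-5/(4 + 0*(-⅓))*1*(-3))*(24 + 0) = -4*-5/(4 + 0)*1*(-3)*24 = -4*-5/4*1*(-3)*24 = -4*-5*¼*1*(-3)*24 = -4*(-5/4*1)*(-3)*24 = -(-5)*(-3)*24 = -4*15/4*24 = -15*24 = -360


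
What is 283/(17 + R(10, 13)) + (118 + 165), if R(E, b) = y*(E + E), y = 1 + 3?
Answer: 27734/97 ≈ 285.92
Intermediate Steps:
y = 4
R(E, b) = 8*E (R(E, b) = 4*(E + E) = 4*(2*E) = 8*E)
283/(17 + R(10, 13)) + (118 + 165) = 283/(17 + 8*10) + (118 + 165) = 283/(17 + 80) + 283 = 283/97 + 283 = 27734/97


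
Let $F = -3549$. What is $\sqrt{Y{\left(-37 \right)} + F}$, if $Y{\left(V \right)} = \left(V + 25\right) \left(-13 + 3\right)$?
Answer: $3 i \sqrt{381} \approx 58.558 i$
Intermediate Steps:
$Y{\left(V \right)} = -250 - 10 V$ ($Y{\left(V \right)} = \left(25 + V\right) \left(-10\right) = -250 - 10 V$)
$\sqrt{Y{\left(-37 \right)} + F} = \sqrt{\left(-250 - -370\right) - 3549} = \sqrt{\left(-250 + 370\right) - 3549} = \sqrt{120 - 3549} = \sqrt{-3429} = 3 i \sqrt{381}$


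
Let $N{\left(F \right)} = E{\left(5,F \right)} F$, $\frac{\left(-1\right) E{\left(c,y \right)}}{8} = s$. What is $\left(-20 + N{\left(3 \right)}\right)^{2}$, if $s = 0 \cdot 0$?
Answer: $400$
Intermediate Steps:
$s = 0$
$E{\left(c,y \right)} = 0$ ($E{\left(c,y \right)} = \left(-8\right) 0 = 0$)
$N{\left(F \right)} = 0$ ($N{\left(F \right)} = 0 F = 0$)
$\left(-20 + N{\left(3 \right)}\right)^{2} = \left(-20 + 0\right)^{2} = \left(-20\right)^{2} = 400$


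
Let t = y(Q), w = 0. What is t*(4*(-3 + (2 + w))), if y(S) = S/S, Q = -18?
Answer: -4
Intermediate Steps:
y(S) = 1
t = 1
t*(4*(-3 + (2 + w))) = 1*(4*(-3 + (2 + 0))) = 1*(4*(-3 + 2)) = 1*(4*(-1)) = 1*(-4) = -4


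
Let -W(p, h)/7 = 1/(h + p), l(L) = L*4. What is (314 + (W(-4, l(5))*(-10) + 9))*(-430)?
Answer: -563085/4 ≈ -1.4077e+5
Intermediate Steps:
l(L) = 4*L
W(p, h) = -7/(h + p)
(314 + (W(-4, l(5))*(-10) + 9))*(-430) = (314 + (-7/(4*5 - 4)*(-10) + 9))*(-430) = (314 + (-7/(20 - 4)*(-10) + 9))*(-430) = (314 + (-7/16*(-10) + 9))*(-430) = (314 + (35/8 + 9))*(-430) = (314 + 107/8)*(-430) = (2619/8)*(-430) = -563085/4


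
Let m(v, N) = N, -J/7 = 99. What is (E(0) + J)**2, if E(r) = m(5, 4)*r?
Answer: 480249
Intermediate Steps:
J = -693 (J = -7*99 = -693)
E(r) = 4*r
(E(0) + J)**2 = (4*0 - 693)**2 = (0 - 693)**2 = (-693)**2 = 480249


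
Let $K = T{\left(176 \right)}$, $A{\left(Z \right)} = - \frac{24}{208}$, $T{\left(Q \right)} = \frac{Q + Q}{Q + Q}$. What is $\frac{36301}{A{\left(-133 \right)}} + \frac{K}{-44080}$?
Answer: $- \frac{41603850083}{132240} \approx -3.1461 \cdot 10^{5}$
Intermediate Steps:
$T{\left(Q \right)} = 1$ ($T{\left(Q \right)} = \frac{2 Q}{2 Q} = 2 Q \frac{1}{2 Q} = 1$)
$A{\left(Z \right)} = - \frac{3}{26}$ ($A{\left(Z \right)} = \left(-24\right) \frac{1}{208} = - \frac{3}{26}$)
$K = 1$
$\frac{36301}{A{\left(-133 \right)}} + \frac{K}{-44080} = \frac{36301}{- \frac{3}{26}} + 1 \frac{1}{-44080} = 36301 \left(- \frac{26}{3}\right) + 1 \left(- \frac{1}{44080}\right) = - \frac{943826}{3} - \frac{1}{44080} = - \frac{41603850083}{132240}$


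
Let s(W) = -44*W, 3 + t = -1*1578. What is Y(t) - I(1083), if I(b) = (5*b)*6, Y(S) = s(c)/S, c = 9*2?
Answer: -17121966/527 ≈ -32490.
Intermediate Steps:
t = -1581 (t = -3 - 1*1578 = -3 - 1578 = -1581)
c = 18
Y(S) = -792/S (Y(S) = (-44*18)/S = -792/S)
I(b) = 30*b
Y(t) - I(1083) = -792/(-1581) - 30*1083 = -792*(-1/1581) - 1*32490 = 264/527 - 32490 = -17121966/527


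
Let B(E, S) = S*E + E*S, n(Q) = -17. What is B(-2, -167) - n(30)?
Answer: 685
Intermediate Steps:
B(E, S) = 2*E*S (B(E, S) = E*S + E*S = 2*E*S)
B(-2, -167) - n(30) = 2*(-2)*(-167) - 1*(-17) = 668 + 17 = 685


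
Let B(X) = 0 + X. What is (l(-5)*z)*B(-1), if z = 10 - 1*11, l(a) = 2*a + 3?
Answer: -7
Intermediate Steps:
l(a) = 3 + 2*a
B(X) = X
z = -1 (z = 10 - 11 = -1)
(l(-5)*z)*B(-1) = ((3 + 2*(-5))*(-1))*(-1) = ((3 - 10)*(-1))*(-1) = -7*(-1)*(-1) = 7*(-1) = -7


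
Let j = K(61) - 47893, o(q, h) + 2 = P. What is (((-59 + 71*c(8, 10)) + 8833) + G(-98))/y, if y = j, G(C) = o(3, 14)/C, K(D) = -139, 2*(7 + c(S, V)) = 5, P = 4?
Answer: -828539/4707136 ≈ -0.17602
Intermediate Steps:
c(S, V) = -9/2 (c(S, V) = -7 + (½)*5 = -7 + 5/2 = -9/2)
o(q, h) = 2 (o(q, h) = -2 + 4 = 2)
G(C) = 2/C
j = -48032 (j = -139 - 47893 = -48032)
y = -48032
(((-59 + 71*c(8, 10)) + 8833) + G(-98))/y = (((-59 + 71*(-9/2)) + 8833) + 2/(-98))/(-48032) = (((-59 - 639/2) + 8833) + 2*(-1/98))*(-1/48032) = ((-757/2 + 8833) - 1/49)*(-1/48032) = (16909/2 - 1/49)*(-1/48032) = (828539/98)*(-1/48032) = -828539/4707136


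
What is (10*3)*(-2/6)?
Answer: -10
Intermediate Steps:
(10*3)*(-2/6) = 30*((1/6)*(-2)) = 30*(-1/3) = -10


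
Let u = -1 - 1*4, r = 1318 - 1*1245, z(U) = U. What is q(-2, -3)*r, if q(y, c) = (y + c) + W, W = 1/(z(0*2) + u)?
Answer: -1898/5 ≈ -379.60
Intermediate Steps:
r = 73 (r = 1318 - 1245 = 73)
u = -5 (u = -1 - 4 = -5)
W = -⅕ (W = 1/(0*2 - 5) = 1/(0 - 5) = 1/(-5) = -⅕ ≈ -0.20000)
q(y, c) = -⅕ + c + y (q(y, c) = (y + c) - ⅕ = (c + y) - ⅕ = -⅕ + c + y)
q(-2, -3)*r = (-⅕ - 3 - 2)*73 = -26/5*73 = -1898/5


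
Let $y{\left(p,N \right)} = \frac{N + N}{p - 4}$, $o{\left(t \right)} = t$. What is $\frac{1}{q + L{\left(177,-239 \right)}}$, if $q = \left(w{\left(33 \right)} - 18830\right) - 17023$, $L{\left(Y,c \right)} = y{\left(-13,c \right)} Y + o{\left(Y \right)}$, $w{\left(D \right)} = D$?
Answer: $- \frac{17}{521325} \approx -3.2609 \cdot 10^{-5}$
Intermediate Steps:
$y{\left(p,N \right)} = \frac{2 N}{-4 + p}$
$L{\left(Y,c \right)} = Y - \frac{2 Y c}{17}$ ($L{\left(Y,c \right)} = \frac{2 c}{-4 - 13} Y + Y = \frac{2 c}{-17} Y + Y = 2 c \left(- \frac{1}{17}\right) Y + Y = - \frac{2 c}{17} Y + Y = - \frac{2 Y c}{17} + Y = Y - \frac{2 Y c}{17}$)
$q = -35820$ ($q = \left(33 - 18830\right) - 17023 = -18797 - 17023 = -35820$)
$\frac{1}{q + L{\left(177,-239 \right)}} = \frac{1}{-35820 + \frac{1}{17} \cdot 177 \left(17 - -478\right)} = \frac{1}{-35820 + \frac{1}{17} \cdot 177 \left(17 + 478\right)} = \frac{1}{-35820 + \frac{1}{17} \cdot 177 \cdot 495} = \frac{1}{-35820 + \frac{87615}{17}} = \frac{1}{- \frac{521325}{17}} = - \frac{17}{521325}$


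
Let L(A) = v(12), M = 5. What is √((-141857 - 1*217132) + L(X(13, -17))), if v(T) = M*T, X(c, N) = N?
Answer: 3*I*√39881 ≈ 599.11*I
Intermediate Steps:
v(T) = 5*T
L(A) = 60 (L(A) = 5*12 = 60)
√((-141857 - 1*217132) + L(X(13, -17))) = √((-141857 - 1*217132) + 60) = √((-141857 - 217132) + 60) = √(-358989 + 60) = √(-358929) = 3*I*√39881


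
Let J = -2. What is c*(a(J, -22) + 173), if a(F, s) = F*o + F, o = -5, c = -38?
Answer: -6878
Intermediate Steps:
a(F, s) = -4*F (a(F, s) = F*(-5) + F = -5*F + F = -4*F)
c*(a(J, -22) + 173) = -38*(-4*(-2) + 173) = -38*(8 + 173) = -38*181 = -6878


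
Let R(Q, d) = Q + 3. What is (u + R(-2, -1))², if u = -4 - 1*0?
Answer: 9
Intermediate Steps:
R(Q, d) = 3 + Q
u = -4 (u = -4 + 0 = -4)
(u + R(-2, -1))² = (-4 + (3 - 2))² = (-4 + 1)² = (-3)² = 9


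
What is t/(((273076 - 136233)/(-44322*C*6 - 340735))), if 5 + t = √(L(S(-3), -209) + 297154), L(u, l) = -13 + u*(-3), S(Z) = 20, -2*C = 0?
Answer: 1703675/136843 - 1022205*√33009/136843 ≈ -1344.7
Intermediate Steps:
C = 0 (C = -½*0 = 0)
L(u, l) = -13 - 3*u
t = -5 + 3*√33009 (t = -5 + √((-13 - 3*20) + 297154) = -5 + √((-13 - 60) + 297154) = -5 + √(-73 + 297154) = -5 + √297081 = -5 + 3*√33009 ≈ 540.05)
t/(((273076 - 136233)/(-44322*C*6 - 340735))) = (-5 + 3*√33009)/(((273076 - 136233)/(-0*6 - 340735))) = (-5 + 3*√33009)/((136843/(-44322*0 - 340735))) = (-5 + 3*√33009)/((136843/(0 - 340735))) = (-5 + 3*√33009)/((136843/(-340735))) = (-5 + 3*√33009)/((136843*(-1/340735))) = (-5 + 3*√33009)/(-136843/340735) = (-5 + 3*√33009)*(-340735/136843) = 1703675/136843 - 1022205*√33009/136843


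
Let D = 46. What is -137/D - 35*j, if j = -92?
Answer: 147983/46 ≈ 3217.0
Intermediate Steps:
-137/D - 35*j = -137/46 - 35*(-92) = -137*1/46 + 3220 = -137/46 + 3220 = 147983/46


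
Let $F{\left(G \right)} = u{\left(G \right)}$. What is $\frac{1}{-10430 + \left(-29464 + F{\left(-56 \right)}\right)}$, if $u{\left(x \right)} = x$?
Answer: $- \frac{1}{39950} \approx -2.5031 \cdot 10^{-5}$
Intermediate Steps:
$F{\left(G \right)} = G$
$\frac{1}{-10430 + \left(-29464 + F{\left(-56 \right)}\right)} = \frac{1}{-10430 - 29520} = \frac{1}{-39950} = - \frac{1}{39950}$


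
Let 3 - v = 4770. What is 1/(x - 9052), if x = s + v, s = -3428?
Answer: -1/17247 ≈ -5.7981e-5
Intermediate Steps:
v = -4767 (v = 3 - 1*4770 = 3 - 4770 = -4767)
x = -8195 (x = -3428 - 4767 = -8195)
1/(x - 9052) = 1/(-8195 - 9052) = 1/(-17247) = -1/17247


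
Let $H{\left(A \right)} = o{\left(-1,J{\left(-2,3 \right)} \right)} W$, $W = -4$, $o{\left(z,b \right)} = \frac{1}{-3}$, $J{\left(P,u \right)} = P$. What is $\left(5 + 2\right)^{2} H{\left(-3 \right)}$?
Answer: $\frac{196}{3} \approx 65.333$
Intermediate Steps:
$o{\left(z,b \right)} = - \frac{1}{3}$
$H{\left(A \right)} = \frac{4}{3}$ ($H{\left(A \right)} = \left(- \frac{1}{3}\right) \left(-4\right) = \frac{4}{3}$)
$\left(5 + 2\right)^{2} H{\left(-3 \right)} = \left(5 + 2\right)^{2} \cdot \frac{4}{3} = 7^{2} \cdot \frac{4}{3} = 49 \cdot \frac{4}{3} = \frac{196}{3}$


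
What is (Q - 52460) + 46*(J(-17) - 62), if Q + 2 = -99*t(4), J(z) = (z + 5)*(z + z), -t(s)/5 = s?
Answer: -34566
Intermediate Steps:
t(s) = -5*s
J(z) = 2*z*(5 + z) (J(z) = (5 + z)*(2*z) = 2*z*(5 + z))
Q = 1978 (Q = -2 - (-495)*4 = -2 - 99*(-20) = -2 + 1980 = 1978)
(Q - 52460) + 46*(J(-17) - 62) = (1978 - 52460) + 46*(2*(-17)*(5 - 17) - 62) = -50482 + 46*(2*(-17)*(-12) - 62) = -50482 + 46*(408 - 62) = -50482 + 46*346 = -50482 + 15916 = -34566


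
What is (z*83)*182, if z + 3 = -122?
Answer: -1888250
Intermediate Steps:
z = -125 (z = -3 - 122 = -125)
(z*83)*182 = -125*83*182 = -10375*182 = -1888250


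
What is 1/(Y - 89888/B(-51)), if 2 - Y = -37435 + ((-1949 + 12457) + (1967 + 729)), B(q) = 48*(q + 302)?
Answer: 753/18241831 ≈ 4.1279e-5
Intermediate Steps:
B(q) = 14496 + 48*q (B(q) = 48*(302 + q) = 14496 + 48*q)
Y = 24233 (Y = 2 - (-37435 + ((-1949 + 12457) + (1967 + 729))) = 2 - (-37435 + (10508 + 2696)) = 2 - (-37435 + 13204) = 2 - 1*(-24231) = 2 + 24231 = 24233)
1/(Y - 89888/B(-51)) = 1/(24233 - 89888/(14496 + 48*(-51))) = 1/(24233 - 89888/(14496 - 2448)) = 1/(24233 - 89888/12048) = 1/(24233 - 89888*1/12048) = 1/(24233 - 5618/753) = 1/(18241831/753) = 753/18241831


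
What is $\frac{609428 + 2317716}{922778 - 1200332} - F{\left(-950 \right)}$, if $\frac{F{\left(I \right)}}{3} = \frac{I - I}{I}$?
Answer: $- \frac{1463572}{138777} \approx -10.546$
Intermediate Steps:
$F{\left(I \right)} = 0$ ($F{\left(I \right)} = 3 \frac{I - I}{I} = 3 \frac{0}{I} = 3 \cdot 0 = 0$)
$\frac{609428 + 2317716}{922778 - 1200332} - F{\left(-950 \right)} = \frac{609428 + 2317716}{922778 - 1200332} - 0 = \frac{2927144}{-277554} + 0 = 2927144 \left(- \frac{1}{277554}\right) + 0 = - \frac{1463572}{138777} + 0 = - \frac{1463572}{138777}$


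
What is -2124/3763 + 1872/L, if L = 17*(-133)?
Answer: -11846700/8508143 ≈ -1.3924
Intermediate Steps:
L = -2261
-2124/3763 + 1872/L = -2124/3763 + 1872/(-2261) = -2124*1/3763 + 1872*(-1/2261) = -2124/3763 - 1872/2261 = -11846700/8508143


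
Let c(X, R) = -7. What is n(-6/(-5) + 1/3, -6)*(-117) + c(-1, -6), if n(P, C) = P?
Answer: -932/5 ≈ -186.40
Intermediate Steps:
n(-6/(-5) + 1/3, -6)*(-117) + c(-1, -6) = (-6/(-5) + 1/3)*(-117) - 7 = (-6*(-⅕) + 1*(⅓))*(-117) - 7 = (6/5 + ⅓)*(-117) - 7 = (23/15)*(-117) - 7 = -897/5 - 7 = -932/5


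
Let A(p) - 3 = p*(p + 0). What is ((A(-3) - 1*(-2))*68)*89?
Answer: 84728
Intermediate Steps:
A(p) = 3 + p² (A(p) = 3 + p*(p + 0) = 3 + p*p = 3 + p²)
((A(-3) - 1*(-2))*68)*89 = (((3 + (-3)²) - 1*(-2))*68)*89 = (((3 + 9) + 2)*68)*89 = ((12 + 2)*68)*89 = (14*68)*89 = 952*89 = 84728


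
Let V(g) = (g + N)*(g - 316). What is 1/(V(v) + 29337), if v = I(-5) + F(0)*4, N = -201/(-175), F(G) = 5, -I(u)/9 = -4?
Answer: 35/506743 ≈ 6.9069e-5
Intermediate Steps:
I(u) = 36 (I(u) = -9*(-4) = 36)
N = 201/175 (N = -201*(-1/175) = 201/175 ≈ 1.1486)
v = 56 (v = 36 + 5*4 = 36 + 20 = 56)
V(g) = (-316 + g)*(201/175 + g) (V(g) = (g + 201/175)*(g - 316) = (201/175 + g)*(-316 + g) = (-316 + g)*(201/175 + g))
1/(V(v) + 29337) = 1/((-63516/175 + 56² - 55099/175*56) + 29337) = 1/((-63516/175 + 3136 - 440792/25) + 29337) = 1/(-520052/35 + 29337) = 1/(506743/35) = 35/506743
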